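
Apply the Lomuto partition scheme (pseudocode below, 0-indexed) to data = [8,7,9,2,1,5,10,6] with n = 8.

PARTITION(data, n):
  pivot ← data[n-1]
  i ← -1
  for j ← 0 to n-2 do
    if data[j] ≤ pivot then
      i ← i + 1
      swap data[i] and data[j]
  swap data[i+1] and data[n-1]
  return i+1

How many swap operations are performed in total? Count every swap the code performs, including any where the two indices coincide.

4

pivot = data[7] = 6; i = -1
j=0: data[0]=8 > 6 → no swap
j=1: data[1]=7 > 6 → no swap
j=2: data[2]=9 > 6 → no swap
j=3: data[3]=2 ≤ 6 → i=0, swap data[0],data[3] → [2,7,9,8,1,5,10,6]
j=4: data[4]=1 ≤ 6 → i=1, swap data[1],data[4] → [2,1,9,8,7,5,10,6]
j=5: data[5]=5 ≤ 6 → i=2, swap data[2],data[5] → [2,1,5,8,7,9,10,6]
j=6: data[6]=10 > 6 → no swap
final swap data[3],data[7] → [2,1,5,6,7,9,10,8]; return 3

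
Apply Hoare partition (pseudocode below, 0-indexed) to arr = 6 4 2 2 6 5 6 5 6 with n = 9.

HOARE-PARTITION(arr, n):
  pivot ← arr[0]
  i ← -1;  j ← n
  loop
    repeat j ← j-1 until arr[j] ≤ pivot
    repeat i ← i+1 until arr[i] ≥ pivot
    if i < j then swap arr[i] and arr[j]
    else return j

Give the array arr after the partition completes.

6 4 2 2 5 5 6 6 6

pivot=6
j stops at 8 (6), i stops at 0 (6); swap ⇒ 6 4 2 2 6 5 6 5 6
j stops at 7 (5), i stops at 4 (6); swap ⇒ 6 4 2 2 5 5 6 6 6
j stops at 6, i stops at 6; i≥j ⇒ return 6. arr=6 4 2 2 5 5 6 6 6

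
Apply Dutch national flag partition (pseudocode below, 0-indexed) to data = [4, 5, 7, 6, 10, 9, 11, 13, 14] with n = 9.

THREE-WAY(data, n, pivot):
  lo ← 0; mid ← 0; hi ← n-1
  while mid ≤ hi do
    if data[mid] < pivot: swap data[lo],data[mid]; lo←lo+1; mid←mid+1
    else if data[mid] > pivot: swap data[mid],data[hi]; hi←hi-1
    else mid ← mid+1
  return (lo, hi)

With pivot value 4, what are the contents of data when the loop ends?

[4, 7, 6, 10, 9, 11, 13, 14, 5]

lo=0 mid=0 hi=8
4=4: mid=1
5>4: swap(1,8), hi=7 ⇒ [4, 14, 7, 6, 10, 9, 11, 13, 5]
14>4: swap(1,7), hi=6 ⇒ [4, 13, 7, 6, 10, 9, 11, 14, 5]
13>4: swap(1,6), hi=5 ⇒ [4, 11, 7, 6, 10, 9, 13, 14, 5]
11>4: swap(1,5), hi=4 ⇒ [4, 9, 7, 6, 10, 11, 13, 14, 5]
9>4: swap(1,4), hi=3 ⇒ [4, 10, 7, 6, 9, 11, 13, 14, 5]
10>4: swap(1,3), hi=2 ⇒ [4, 6, 7, 10, 9, 11, 13, 14, 5]
6>4: swap(1,2), hi=1 ⇒ [4, 7, 6, 10, 9, 11, 13, 14, 5]
7>4: swap(1,1), hi=0 ⇒ [4, 7, 6, 10, 9, 11, 13, 14, 5]
done. lo=0 hi=0; data=[4, 7, 6, 10, 9, 11, 13, 14, 5]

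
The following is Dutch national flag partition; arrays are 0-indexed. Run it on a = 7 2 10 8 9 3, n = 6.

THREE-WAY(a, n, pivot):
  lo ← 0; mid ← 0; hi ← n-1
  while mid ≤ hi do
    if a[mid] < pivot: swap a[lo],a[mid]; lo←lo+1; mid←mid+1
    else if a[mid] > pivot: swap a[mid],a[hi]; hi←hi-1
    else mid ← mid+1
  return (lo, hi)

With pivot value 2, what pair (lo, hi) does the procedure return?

(0, 0)

pivot = 2; lo=0, mid=0, hi=5
a[mid]=7>2: swap a[0],a[5]; hi=4 → 3 2 10 8 9 7
a[mid]=3>2: swap a[0],a[4]; hi=3 → 9 2 10 8 3 7
a[mid]=9>2: swap a[0],a[3]; hi=2 → 8 2 10 9 3 7
a[mid]=8>2: swap a[0],a[2]; hi=1 → 10 2 8 9 3 7
a[mid]=10>2: swap a[0],a[1]; hi=0 → 2 10 8 9 3 7
a[mid]=2=2: mid=1
end: lo=0, hi=0; a = 2 10 8 9 3 7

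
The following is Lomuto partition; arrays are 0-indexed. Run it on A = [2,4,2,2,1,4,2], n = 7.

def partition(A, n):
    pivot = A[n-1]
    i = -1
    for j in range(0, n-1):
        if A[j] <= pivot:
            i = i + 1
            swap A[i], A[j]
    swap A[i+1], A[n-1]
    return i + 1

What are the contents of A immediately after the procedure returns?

pivot=2, i=-1
j=0: 2≤2, i=0, swap(0,0) ⇒ [2,4,2,2,1,4,2]
j=1: 4>2, skip
j=2: 2≤2, i=1, swap(1,2) ⇒ [2,2,4,2,1,4,2]
j=3: 2≤2, i=2, swap(2,3) ⇒ [2,2,2,4,1,4,2]
j=4: 1≤2, i=3, swap(3,4) ⇒ [2,2,2,1,4,4,2]
j=5: 4>2, skip
swap(4,6) ⇒ [2,2,2,1,2,4,4]; return 4

[2,2,2,1,2,4,4]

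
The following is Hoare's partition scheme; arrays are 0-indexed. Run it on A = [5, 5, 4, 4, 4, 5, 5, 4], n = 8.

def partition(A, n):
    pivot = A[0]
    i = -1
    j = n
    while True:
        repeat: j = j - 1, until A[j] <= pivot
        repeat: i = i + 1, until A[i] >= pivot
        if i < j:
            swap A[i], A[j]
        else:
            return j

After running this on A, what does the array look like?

pivot = A[0] = 5; i = -1, j = 8
j→7 (A[7]=4≤5), i→0 (A[0]=5≥5); i<j, swap → [4, 5, 4, 4, 4, 5, 5, 5]
j→6 (A[6]=5≤5), i→1 (A[1]=5≥5); i<j, swap → [4, 5, 4, 4, 4, 5, 5, 5]
j→5, i→5; i≥j, return j=5. A = [4, 5, 4, 4, 4, 5, 5, 5]

[4, 5, 4, 4, 4, 5, 5, 5]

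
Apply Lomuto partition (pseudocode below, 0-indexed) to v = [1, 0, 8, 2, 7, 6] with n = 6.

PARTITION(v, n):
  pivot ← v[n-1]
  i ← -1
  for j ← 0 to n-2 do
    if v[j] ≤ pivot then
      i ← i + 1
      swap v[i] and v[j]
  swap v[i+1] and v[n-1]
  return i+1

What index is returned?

pivot = v[5] = 6; i = -1
j=0: v[0]=1 ≤ 6 → i=0, swap v[0],v[0] (no change) → [1, 0, 8, 2, 7, 6]
j=1: v[1]=0 ≤ 6 → i=1, swap v[1],v[1] (no change) → [1, 0, 8, 2, 7, 6]
j=2: v[2]=8 > 6 → no swap
j=3: v[3]=2 ≤ 6 → i=2, swap v[2],v[3] → [1, 0, 2, 8, 7, 6]
j=4: v[4]=7 > 6 → no swap
final swap v[3],v[5] → [1, 0, 2, 6, 7, 8]; return 3

3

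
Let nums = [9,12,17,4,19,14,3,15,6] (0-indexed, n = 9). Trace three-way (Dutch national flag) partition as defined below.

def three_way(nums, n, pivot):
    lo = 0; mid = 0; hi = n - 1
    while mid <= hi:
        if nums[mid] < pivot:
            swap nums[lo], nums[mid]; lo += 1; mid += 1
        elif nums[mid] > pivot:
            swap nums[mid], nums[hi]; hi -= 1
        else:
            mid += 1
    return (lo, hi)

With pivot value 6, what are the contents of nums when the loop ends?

pivot = 6; lo=0, mid=0, hi=8
nums[mid]=9>6: swap nums[0],nums[8]; hi=7 → [6,12,17,4,19,14,3,15,9]
nums[mid]=6=6: mid=1
nums[mid]=12>6: swap nums[1],nums[7]; hi=6 → [6,15,17,4,19,14,3,12,9]
nums[mid]=15>6: swap nums[1],nums[6]; hi=5 → [6,3,17,4,19,14,15,12,9]
nums[mid]=3<6: swap nums[0],nums[1]; lo=1,mid=2 → [3,6,17,4,19,14,15,12,9]
nums[mid]=17>6: swap nums[2],nums[5]; hi=4 → [3,6,14,4,19,17,15,12,9]
nums[mid]=14>6: swap nums[2],nums[4]; hi=3 → [3,6,19,4,14,17,15,12,9]
nums[mid]=19>6: swap nums[2],nums[3]; hi=2 → [3,6,4,19,14,17,15,12,9]
nums[mid]=4<6: swap nums[1],nums[2]; lo=2,mid=3 → [3,4,6,19,14,17,15,12,9]
end: lo=2, hi=2; nums = [3,4,6,19,14,17,15,12,9]

[3,4,6,19,14,17,15,12,9]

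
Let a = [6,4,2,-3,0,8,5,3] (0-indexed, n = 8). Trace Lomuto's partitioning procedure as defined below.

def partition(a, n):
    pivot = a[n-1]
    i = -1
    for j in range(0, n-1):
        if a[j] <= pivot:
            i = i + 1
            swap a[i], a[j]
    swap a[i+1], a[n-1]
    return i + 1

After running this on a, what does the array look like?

pivot = a[7] = 3; i = -1
j=0: a[0]=6 > 3 → no swap
j=1: a[1]=4 > 3 → no swap
j=2: a[2]=2 ≤ 3 → i=0, swap a[0],a[2] → [2,4,6,-3,0,8,5,3]
j=3: a[3]=-3 ≤ 3 → i=1, swap a[1],a[3] → [2,-3,6,4,0,8,5,3]
j=4: a[4]=0 ≤ 3 → i=2, swap a[2],a[4] → [2,-3,0,4,6,8,5,3]
j=5: a[5]=8 > 3 → no swap
j=6: a[6]=5 > 3 → no swap
final swap a[3],a[7] → [2,-3,0,3,6,8,5,4]; return 3

[2,-3,0,3,6,8,5,4]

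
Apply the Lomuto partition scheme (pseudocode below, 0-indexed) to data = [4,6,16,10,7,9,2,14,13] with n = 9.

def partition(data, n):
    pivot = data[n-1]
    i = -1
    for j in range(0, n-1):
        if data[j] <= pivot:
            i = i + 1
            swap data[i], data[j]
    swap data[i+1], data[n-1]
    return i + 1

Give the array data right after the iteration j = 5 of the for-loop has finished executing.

[4,6,10,7,9,16,2,14,13]

pivot = data[8] = 13; i = -1
j=0: data[0]=4 ≤ 13 → i=0, swap data[0],data[0] (no change) → [4,6,16,10,7,9,2,14,13]
j=1: data[1]=6 ≤ 13 → i=1, swap data[1],data[1] (no change) → [4,6,16,10,7,9,2,14,13]
j=2: data[2]=16 > 13 → no swap
j=3: data[3]=10 ≤ 13 → i=2, swap data[2],data[3] → [4,6,10,16,7,9,2,14,13]
j=4: data[4]=7 ≤ 13 → i=3, swap data[3],data[4] → [4,6,10,7,16,9,2,14,13]
j=5: data[5]=9 ≤ 13 → i=4, swap data[4],data[5] → [4,6,10,7,9,16,2,14,13]
(after j=5) data = [4,6,10,7,9,16,2,14,13]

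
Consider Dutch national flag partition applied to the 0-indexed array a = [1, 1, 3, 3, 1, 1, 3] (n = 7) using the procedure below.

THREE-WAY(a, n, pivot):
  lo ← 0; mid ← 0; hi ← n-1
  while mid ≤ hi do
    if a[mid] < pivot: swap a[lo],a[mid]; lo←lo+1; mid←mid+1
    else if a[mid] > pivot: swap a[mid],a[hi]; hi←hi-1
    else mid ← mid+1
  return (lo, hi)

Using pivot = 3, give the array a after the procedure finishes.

pivot = 3; lo=0, mid=0, hi=6
a[mid]=1<3: swap a[0],a[0]; lo=1,mid=1 → [1, 1, 3, 3, 1, 1, 3]
a[mid]=1<3: swap a[1],a[1]; lo=2,mid=2 → [1, 1, 3, 3, 1, 1, 3]
a[mid]=3=3: mid=3
a[mid]=3=3: mid=4
a[mid]=1<3: swap a[2],a[4]; lo=3,mid=5 → [1, 1, 1, 3, 3, 1, 3]
a[mid]=1<3: swap a[3],a[5]; lo=4,mid=6 → [1, 1, 1, 1, 3, 3, 3]
a[mid]=3=3: mid=7
end: lo=4, hi=6; a = [1, 1, 1, 1, 3, 3, 3]

[1, 1, 1, 1, 3, 3, 3]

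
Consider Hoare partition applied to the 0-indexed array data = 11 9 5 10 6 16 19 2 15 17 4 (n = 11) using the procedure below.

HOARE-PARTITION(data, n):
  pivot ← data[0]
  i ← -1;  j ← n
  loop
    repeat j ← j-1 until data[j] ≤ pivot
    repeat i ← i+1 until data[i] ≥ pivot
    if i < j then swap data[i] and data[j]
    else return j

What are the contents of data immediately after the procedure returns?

4 9 5 10 6 2 19 16 15 17 11

pivot=11
j stops at 10 (4), i stops at 0 (11); swap ⇒ 4 9 5 10 6 16 19 2 15 17 11
j stops at 7 (2), i stops at 5 (16); swap ⇒ 4 9 5 10 6 2 19 16 15 17 11
j stops at 5, i stops at 6; i≥j ⇒ return 5. data=4 9 5 10 6 2 19 16 15 17 11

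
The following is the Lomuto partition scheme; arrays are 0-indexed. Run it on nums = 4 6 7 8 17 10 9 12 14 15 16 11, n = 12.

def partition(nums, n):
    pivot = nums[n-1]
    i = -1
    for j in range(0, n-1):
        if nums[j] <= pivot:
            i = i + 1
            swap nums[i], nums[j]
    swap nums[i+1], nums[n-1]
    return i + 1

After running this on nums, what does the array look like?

pivot=11, i=-1
j=0: 4≤11, i=0, swap(0,0) ⇒ 4 6 7 8 17 10 9 12 14 15 16 11
j=1: 6≤11, i=1, swap(1,1) ⇒ 4 6 7 8 17 10 9 12 14 15 16 11
j=2: 7≤11, i=2, swap(2,2) ⇒ 4 6 7 8 17 10 9 12 14 15 16 11
j=3: 8≤11, i=3, swap(3,3) ⇒ 4 6 7 8 17 10 9 12 14 15 16 11
j=4: 17>11, skip
j=5: 10≤11, i=4, swap(4,5) ⇒ 4 6 7 8 10 17 9 12 14 15 16 11
j=6: 9≤11, i=5, swap(5,6) ⇒ 4 6 7 8 10 9 17 12 14 15 16 11
j=7: 12>11, skip
j=8: 14>11, skip
j=9: 15>11, skip
j=10: 16>11, skip
swap(6,11) ⇒ 4 6 7 8 10 9 11 12 14 15 16 17; return 6

4 6 7 8 10 9 11 12 14 15 16 17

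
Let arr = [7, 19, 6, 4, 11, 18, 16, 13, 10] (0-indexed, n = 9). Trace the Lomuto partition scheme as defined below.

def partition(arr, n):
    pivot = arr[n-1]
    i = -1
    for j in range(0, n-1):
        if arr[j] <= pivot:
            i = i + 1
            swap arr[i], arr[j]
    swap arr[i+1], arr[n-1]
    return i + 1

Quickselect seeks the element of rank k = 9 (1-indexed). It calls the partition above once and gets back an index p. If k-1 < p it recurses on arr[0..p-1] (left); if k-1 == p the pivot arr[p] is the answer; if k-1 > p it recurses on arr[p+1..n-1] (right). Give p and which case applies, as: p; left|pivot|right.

pivot=10, i=-1
j=0: 7≤10, i=0, swap(0,0) ⇒ [7, 19, 6, 4, 11, 18, 16, 13, 10]
j=1: 19>10, skip
j=2: 6≤10, i=1, swap(1,2) ⇒ [7, 6, 19, 4, 11, 18, 16, 13, 10]
j=3: 4≤10, i=2, swap(2,3) ⇒ [7, 6, 4, 19, 11, 18, 16, 13, 10]
j=4: 11>10, skip
j=5: 18>10, skip
j=6: 16>10, skip
j=7: 13>10, skip
swap(3,8) ⇒ [7, 6, 4, 10, 11, 18, 16, 13, 19]; return 3
p = 3; k-1 = 8 > 3 ⇒ right

3; right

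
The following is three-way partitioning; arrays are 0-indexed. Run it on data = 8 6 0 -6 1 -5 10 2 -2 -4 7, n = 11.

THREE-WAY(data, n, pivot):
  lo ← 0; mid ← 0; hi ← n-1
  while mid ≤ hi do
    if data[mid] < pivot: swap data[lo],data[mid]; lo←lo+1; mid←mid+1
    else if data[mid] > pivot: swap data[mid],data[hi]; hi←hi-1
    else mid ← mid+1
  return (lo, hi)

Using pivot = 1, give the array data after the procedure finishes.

lo=0 mid=0 hi=10
8>1: swap(0,10), hi=9 ⇒ 7 6 0 -6 1 -5 10 2 -2 -4 8
7>1: swap(0,9), hi=8 ⇒ -4 6 0 -6 1 -5 10 2 -2 7 8
-4<1: swap(0,0), lo=1 mid=1 ⇒ -4 6 0 -6 1 -5 10 2 -2 7 8
6>1: swap(1,8), hi=7 ⇒ -4 -2 0 -6 1 -5 10 2 6 7 8
-2<1: swap(1,1), lo=2 mid=2 ⇒ -4 -2 0 -6 1 -5 10 2 6 7 8
0<1: swap(2,2), lo=3 mid=3 ⇒ -4 -2 0 -6 1 -5 10 2 6 7 8
-6<1: swap(3,3), lo=4 mid=4 ⇒ -4 -2 0 -6 1 -5 10 2 6 7 8
1=1: mid=5
-5<1: swap(4,5), lo=5 mid=6 ⇒ -4 -2 0 -6 -5 1 10 2 6 7 8
10>1: swap(6,7), hi=6 ⇒ -4 -2 0 -6 -5 1 2 10 6 7 8
2>1: swap(6,6), hi=5 ⇒ -4 -2 0 -6 -5 1 2 10 6 7 8
done. lo=5 hi=5; data=-4 -2 0 -6 -5 1 2 10 6 7 8

-4 -2 0 -6 -5 1 2 10 6 7 8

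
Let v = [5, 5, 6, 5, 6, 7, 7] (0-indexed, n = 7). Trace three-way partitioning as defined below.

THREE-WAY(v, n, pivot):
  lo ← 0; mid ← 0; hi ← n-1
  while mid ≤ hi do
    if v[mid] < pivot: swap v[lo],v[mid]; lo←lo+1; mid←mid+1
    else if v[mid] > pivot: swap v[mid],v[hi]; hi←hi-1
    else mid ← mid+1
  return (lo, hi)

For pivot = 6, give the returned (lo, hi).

pivot = 6; lo=0, mid=0, hi=6
v[mid]=5<6: swap v[0],v[0]; lo=1,mid=1 → [5, 5, 6, 5, 6, 7, 7]
v[mid]=5<6: swap v[1],v[1]; lo=2,mid=2 → [5, 5, 6, 5, 6, 7, 7]
v[mid]=6=6: mid=3
v[mid]=5<6: swap v[2],v[3]; lo=3,mid=4 → [5, 5, 5, 6, 6, 7, 7]
v[mid]=6=6: mid=5
v[mid]=7>6: swap v[5],v[6]; hi=5 → [5, 5, 5, 6, 6, 7, 7]
v[mid]=7>6: swap v[5],v[5]; hi=4 → [5, 5, 5, 6, 6, 7, 7]
end: lo=3, hi=4; v = [5, 5, 5, 6, 6, 7, 7]

(3, 4)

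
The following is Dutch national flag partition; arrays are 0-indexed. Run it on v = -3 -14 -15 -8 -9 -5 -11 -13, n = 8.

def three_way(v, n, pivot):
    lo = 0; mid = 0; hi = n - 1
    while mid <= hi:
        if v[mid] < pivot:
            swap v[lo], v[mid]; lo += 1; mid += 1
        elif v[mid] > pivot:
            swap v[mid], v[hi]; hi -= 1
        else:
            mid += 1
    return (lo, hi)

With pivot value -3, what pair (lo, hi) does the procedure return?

(7, 7)

pivot = -3; lo=0, mid=0, hi=7
v[mid]=-3=-3: mid=1
v[mid]=-14<-3: swap v[0],v[1]; lo=1,mid=2 → -14 -3 -15 -8 -9 -5 -11 -13
v[mid]=-15<-3: swap v[1],v[2]; lo=2,mid=3 → -14 -15 -3 -8 -9 -5 -11 -13
v[mid]=-8<-3: swap v[2],v[3]; lo=3,mid=4 → -14 -15 -8 -3 -9 -5 -11 -13
v[mid]=-9<-3: swap v[3],v[4]; lo=4,mid=5 → -14 -15 -8 -9 -3 -5 -11 -13
v[mid]=-5<-3: swap v[4],v[5]; lo=5,mid=6 → -14 -15 -8 -9 -5 -3 -11 -13
v[mid]=-11<-3: swap v[5],v[6]; lo=6,mid=7 → -14 -15 -8 -9 -5 -11 -3 -13
v[mid]=-13<-3: swap v[6],v[7]; lo=7,mid=8 → -14 -15 -8 -9 -5 -11 -13 -3
end: lo=7, hi=7; v = -14 -15 -8 -9 -5 -11 -13 -3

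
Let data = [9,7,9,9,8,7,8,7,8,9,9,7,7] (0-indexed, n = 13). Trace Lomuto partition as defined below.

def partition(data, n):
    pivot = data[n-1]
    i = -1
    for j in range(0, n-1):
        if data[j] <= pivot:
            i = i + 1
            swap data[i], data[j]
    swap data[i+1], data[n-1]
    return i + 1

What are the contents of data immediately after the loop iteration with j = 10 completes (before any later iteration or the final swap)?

[7,7,7,9,8,9,8,9,8,9,9,7,7]

pivot=7, i=-1
j=0: 9>7, skip
j=1: 7≤7, i=0, swap(0,1) ⇒ [7,9,9,9,8,7,8,7,8,9,9,7,7]
j=2: 9>7, skip
j=3: 9>7, skip
j=4: 8>7, skip
j=5: 7≤7, i=1, swap(1,5) ⇒ [7,7,9,9,8,9,8,7,8,9,9,7,7]
j=6: 8>7, skip
j=7: 7≤7, i=2, swap(2,7) ⇒ [7,7,7,9,8,9,8,9,8,9,9,7,7]
j=8: 8>7, skip
j=9: 9>7, skip
j=10: 9>7, skip
(after j=10) data = [7,7,7,9,8,9,8,9,8,9,9,7,7]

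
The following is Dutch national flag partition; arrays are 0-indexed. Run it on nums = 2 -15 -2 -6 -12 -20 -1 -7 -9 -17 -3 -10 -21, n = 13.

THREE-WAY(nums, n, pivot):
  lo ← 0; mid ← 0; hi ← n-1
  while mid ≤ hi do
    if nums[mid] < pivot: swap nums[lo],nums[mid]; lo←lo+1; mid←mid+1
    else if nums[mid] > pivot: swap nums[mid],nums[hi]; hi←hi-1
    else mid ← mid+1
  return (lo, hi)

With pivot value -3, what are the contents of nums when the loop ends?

-21 -15 -10 -6 -12 -20 -7 -9 -17 -3 -1 -2 2

pivot = -3; lo=0, mid=0, hi=12
nums[mid]=2>-3: swap nums[0],nums[12]; hi=11 → -21 -15 -2 -6 -12 -20 -1 -7 -9 -17 -3 -10 2
nums[mid]=-21<-3: swap nums[0],nums[0]; lo=1,mid=1 → -21 -15 -2 -6 -12 -20 -1 -7 -9 -17 -3 -10 2
nums[mid]=-15<-3: swap nums[1],nums[1]; lo=2,mid=2 → -21 -15 -2 -6 -12 -20 -1 -7 -9 -17 -3 -10 2
nums[mid]=-2>-3: swap nums[2],nums[11]; hi=10 → -21 -15 -10 -6 -12 -20 -1 -7 -9 -17 -3 -2 2
nums[mid]=-10<-3: swap nums[2],nums[2]; lo=3,mid=3 → -21 -15 -10 -6 -12 -20 -1 -7 -9 -17 -3 -2 2
nums[mid]=-6<-3: swap nums[3],nums[3]; lo=4,mid=4 → -21 -15 -10 -6 -12 -20 -1 -7 -9 -17 -3 -2 2
nums[mid]=-12<-3: swap nums[4],nums[4]; lo=5,mid=5 → -21 -15 -10 -6 -12 -20 -1 -7 -9 -17 -3 -2 2
nums[mid]=-20<-3: swap nums[5],nums[5]; lo=6,mid=6 → -21 -15 -10 -6 -12 -20 -1 -7 -9 -17 -3 -2 2
nums[mid]=-1>-3: swap nums[6],nums[10]; hi=9 → -21 -15 -10 -6 -12 -20 -3 -7 -9 -17 -1 -2 2
nums[mid]=-3=-3: mid=7
nums[mid]=-7<-3: swap nums[6],nums[7]; lo=7,mid=8 → -21 -15 -10 -6 -12 -20 -7 -3 -9 -17 -1 -2 2
nums[mid]=-9<-3: swap nums[7],nums[8]; lo=8,mid=9 → -21 -15 -10 -6 -12 -20 -7 -9 -3 -17 -1 -2 2
nums[mid]=-17<-3: swap nums[8],nums[9]; lo=9,mid=10 → -21 -15 -10 -6 -12 -20 -7 -9 -17 -3 -1 -2 2
end: lo=9, hi=9; nums = -21 -15 -10 -6 -12 -20 -7 -9 -17 -3 -1 -2 2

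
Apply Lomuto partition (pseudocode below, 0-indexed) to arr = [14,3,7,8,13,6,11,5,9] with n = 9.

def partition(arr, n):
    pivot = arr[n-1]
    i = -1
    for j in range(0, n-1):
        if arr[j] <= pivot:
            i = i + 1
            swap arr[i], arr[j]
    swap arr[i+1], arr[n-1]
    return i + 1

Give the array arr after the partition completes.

pivot = arr[8] = 9; i = -1
j=0: arr[0]=14 > 9 → no swap
j=1: arr[1]=3 ≤ 9 → i=0, swap arr[0],arr[1] → [3,14,7,8,13,6,11,5,9]
j=2: arr[2]=7 ≤ 9 → i=1, swap arr[1],arr[2] → [3,7,14,8,13,6,11,5,9]
j=3: arr[3]=8 ≤ 9 → i=2, swap arr[2],arr[3] → [3,7,8,14,13,6,11,5,9]
j=4: arr[4]=13 > 9 → no swap
j=5: arr[5]=6 ≤ 9 → i=3, swap arr[3],arr[5] → [3,7,8,6,13,14,11,5,9]
j=6: arr[6]=11 > 9 → no swap
j=7: arr[7]=5 ≤ 9 → i=4, swap arr[4],arr[7] → [3,7,8,6,5,14,11,13,9]
final swap arr[5],arr[8] → [3,7,8,6,5,9,11,13,14]; return 5

[3,7,8,6,5,9,11,13,14]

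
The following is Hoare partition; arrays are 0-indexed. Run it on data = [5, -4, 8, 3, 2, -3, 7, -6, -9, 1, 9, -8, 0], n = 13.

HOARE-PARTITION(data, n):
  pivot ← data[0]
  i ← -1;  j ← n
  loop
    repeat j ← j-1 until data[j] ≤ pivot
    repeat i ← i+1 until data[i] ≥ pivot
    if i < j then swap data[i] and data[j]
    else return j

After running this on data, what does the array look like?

[0, -4, -8, 3, 2, -3, 1, -6, -9, 7, 9, 8, 5]

pivot = data[0] = 5; i = -1, j = 13
j→12 (data[12]=0≤5), i→0 (data[0]=5≥5); i<j, swap → [0, -4, 8, 3, 2, -3, 7, -6, -9, 1, 9, -8, 5]
j→11 (data[11]=-8≤5), i→2 (data[2]=8≥5); i<j, swap → [0, -4, -8, 3, 2, -3, 7, -6, -9, 1, 9, 8, 5]
j→9 (data[9]=1≤5), i→6 (data[6]=7≥5); i<j, swap → [0, -4, -8, 3, 2, -3, 1, -6, -9, 7, 9, 8, 5]
j→8, i→9; i≥j, return j=8. data = [0, -4, -8, 3, 2, -3, 1, -6, -9, 7, 9, 8, 5]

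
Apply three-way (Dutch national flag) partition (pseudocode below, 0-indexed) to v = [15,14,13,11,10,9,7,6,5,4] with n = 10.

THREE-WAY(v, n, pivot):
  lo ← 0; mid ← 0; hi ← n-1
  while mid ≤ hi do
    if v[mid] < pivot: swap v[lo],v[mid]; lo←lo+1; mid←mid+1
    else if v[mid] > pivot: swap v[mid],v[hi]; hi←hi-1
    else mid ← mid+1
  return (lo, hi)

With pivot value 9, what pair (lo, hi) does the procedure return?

(4, 4)

pivot = 9; lo=0, mid=0, hi=9
v[mid]=15>9: swap v[0],v[9]; hi=8 → [4,14,13,11,10,9,7,6,5,15]
v[mid]=4<9: swap v[0],v[0]; lo=1,mid=1 → [4,14,13,11,10,9,7,6,5,15]
v[mid]=14>9: swap v[1],v[8]; hi=7 → [4,5,13,11,10,9,7,6,14,15]
v[mid]=5<9: swap v[1],v[1]; lo=2,mid=2 → [4,5,13,11,10,9,7,6,14,15]
v[mid]=13>9: swap v[2],v[7]; hi=6 → [4,5,6,11,10,9,7,13,14,15]
v[mid]=6<9: swap v[2],v[2]; lo=3,mid=3 → [4,5,6,11,10,9,7,13,14,15]
v[mid]=11>9: swap v[3],v[6]; hi=5 → [4,5,6,7,10,9,11,13,14,15]
v[mid]=7<9: swap v[3],v[3]; lo=4,mid=4 → [4,5,6,7,10,9,11,13,14,15]
v[mid]=10>9: swap v[4],v[5]; hi=4 → [4,5,6,7,9,10,11,13,14,15]
v[mid]=9=9: mid=5
end: lo=4, hi=4; v = [4,5,6,7,9,10,11,13,14,15]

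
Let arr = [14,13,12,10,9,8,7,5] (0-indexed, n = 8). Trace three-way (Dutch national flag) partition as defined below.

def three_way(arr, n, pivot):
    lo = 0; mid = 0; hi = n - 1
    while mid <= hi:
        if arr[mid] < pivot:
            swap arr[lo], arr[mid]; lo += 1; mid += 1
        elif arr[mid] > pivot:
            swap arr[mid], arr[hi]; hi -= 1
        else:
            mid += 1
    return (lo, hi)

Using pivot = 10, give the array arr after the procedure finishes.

[5,7,8,9,10,12,13,14]

pivot = 10; lo=0, mid=0, hi=7
arr[mid]=14>10: swap arr[0],arr[7]; hi=6 → [5,13,12,10,9,8,7,14]
arr[mid]=5<10: swap arr[0],arr[0]; lo=1,mid=1 → [5,13,12,10,9,8,7,14]
arr[mid]=13>10: swap arr[1],arr[6]; hi=5 → [5,7,12,10,9,8,13,14]
arr[mid]=7<10: swap arr[1],arr[1]; lo=2,mid=2 → [5,7,12,10,9,8,13,14]
arr[mid]=12>10: swap arr[2],arr[5]; hi=4 → [5,7,8,10,9,12,13,14]
arr[mid]=8<10: swap arr[2],arr[2]; lo=3,mid=3 → [5,7,8,10,9,12,13,14]
arr[mid]=10=10: mid=4
arr[mid]=9<10: swap arr[3],arr[4]; lo=4,mid=5 → [5,7,8,9,10,12,13,14]
end: lo=4, hi=4; arr = [5,7,8,9,10,12,13,14]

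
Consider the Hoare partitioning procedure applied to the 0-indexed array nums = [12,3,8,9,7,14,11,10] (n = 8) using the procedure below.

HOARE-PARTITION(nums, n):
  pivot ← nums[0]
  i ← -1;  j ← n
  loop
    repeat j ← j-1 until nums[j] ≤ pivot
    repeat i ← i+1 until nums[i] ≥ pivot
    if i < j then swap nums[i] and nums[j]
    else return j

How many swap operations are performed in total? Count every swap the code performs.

pivot=12
j stops at 7 (10), i stops at 0 (12); swap ⇒ [10,3,8,9,7,14,11,12]
j stops at 6 (11), i stops at 5 (14); swap ⇒ [10,3,8,9,7,11,14,12]
j stops at 5, i stops at 6; i≥j ⇒ return 5. nums=[10,3,8,9,7,11,14,12]

2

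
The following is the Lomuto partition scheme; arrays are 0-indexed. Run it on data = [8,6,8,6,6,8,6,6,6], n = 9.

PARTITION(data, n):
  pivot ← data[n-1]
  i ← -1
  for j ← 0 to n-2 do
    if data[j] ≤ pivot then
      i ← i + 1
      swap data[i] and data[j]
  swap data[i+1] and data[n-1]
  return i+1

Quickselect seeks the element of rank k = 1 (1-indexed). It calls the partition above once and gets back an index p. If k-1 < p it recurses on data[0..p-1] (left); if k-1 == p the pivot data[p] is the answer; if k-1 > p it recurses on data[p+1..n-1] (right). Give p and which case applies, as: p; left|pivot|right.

pivot = data[8] = 6; i = -1
j=0: data[0]=8 > 6 → no swap
j=1: data[1]=6 ≤ 6 → i=0, swap data[0],data[1] → [6,8,8,6,6,8,6,6,6]
j=2: data[2]=8 > 6 → no swap
j=3: data[3]=6 ≤ 6 → i=1, swap data[1],data[3] → [6,6,8,8,6,8,6,6,6]
j=4: data[4]=6 ≤ 6 → i=2, swap data[2],data[4] → [6,6,6,8,8,8,6,6,6]
j=5: data[5]=8 > 6 → no swap
j=6: data[6]=6 ≤ 6 → i=3, swap data[3],data[6] → [6,6,6,6,8,8,8,6,6]
j=7: data[7]=6 ≤ 6 → i=4, swap data[4],data[7] → [6,6,6,6,6,8,8,8,6]
final swap data[5],data[8] → [6,6,6,6,6,6,8,8,8]; return 5
p = 5; k-1 = 0 < 5 ⇒ left

5; left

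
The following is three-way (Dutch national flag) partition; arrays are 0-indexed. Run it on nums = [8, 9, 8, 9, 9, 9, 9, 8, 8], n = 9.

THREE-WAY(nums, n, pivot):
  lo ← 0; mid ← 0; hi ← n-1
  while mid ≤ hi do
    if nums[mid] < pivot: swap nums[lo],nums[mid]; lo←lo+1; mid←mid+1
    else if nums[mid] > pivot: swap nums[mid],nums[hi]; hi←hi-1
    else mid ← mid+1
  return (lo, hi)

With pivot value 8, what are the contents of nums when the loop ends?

pivot = 8; lo=0, mid=0, hi=8
nums[mid]=8=8: mid=1
nums[mid]=9>8: swap nums[1],nums[8]; hi=7 → [8, 8, 8, 9, 9, 9, 9, 8, 9]
nums[mid]=8=8: mid=2
nums[mid]=8=8: mid=3
nums[mid]=9>8: swap nums[3],nums[7]; hi=6 → [8, 8, 8, 8, 9, 9, 9, 9, 9]
nums[mid]=8=8: mid=4
nums[mid]=9>8: swap nums[4],nums[6]; hi=5 → [8, 8, 8, 8, 9, 9, 9, 9, 9]
nums[mid]=9>8: swap nums[4],nums[5]; hi=4 → [8, 8, 8, 8, 9, 9, 9, 9, 9]
nums[mid]=9>8: swap nums[4],nums[4]; hi=3 → [8, 8, 8, 8, 9, 9, 9, 9, 9]
end: lo=0, hi=3; nums = [8, 8, 8, 8, 9, 9, 9, 9, 9]

[8, 8, 8, 8, 9, 9, 9, 9, 9]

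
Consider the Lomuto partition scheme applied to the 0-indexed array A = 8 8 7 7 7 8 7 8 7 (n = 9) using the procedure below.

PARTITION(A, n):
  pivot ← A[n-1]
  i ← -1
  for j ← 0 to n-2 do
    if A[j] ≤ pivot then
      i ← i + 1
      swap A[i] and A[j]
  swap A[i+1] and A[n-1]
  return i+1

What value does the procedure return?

4

pivot=7, i=-1
j=0: 8>7, skip
j=1: 8>7, skip
j=2: 7≤7, i=0, swap(0,2) ⇒ 7 8 8 7 7 8 7 8 7
j=3: 7≤7, i=1, swap(1,3) ⇒ 7 7 8 8 7 8 7 8 7
j=4: 7≤7, i=2, swap(2,4) ⇒ 7 7 7 8 8 8 7 8 7
j=5: 8>7, skip
j=6: 7≤7, i=3, swap(3,6) ⇒ 7 7 7 7 8 8 8 8 7
j=7: 8>7, skip
swap(4,8) ⇒ 7 7 7 7 7 8 8 8 8; return 4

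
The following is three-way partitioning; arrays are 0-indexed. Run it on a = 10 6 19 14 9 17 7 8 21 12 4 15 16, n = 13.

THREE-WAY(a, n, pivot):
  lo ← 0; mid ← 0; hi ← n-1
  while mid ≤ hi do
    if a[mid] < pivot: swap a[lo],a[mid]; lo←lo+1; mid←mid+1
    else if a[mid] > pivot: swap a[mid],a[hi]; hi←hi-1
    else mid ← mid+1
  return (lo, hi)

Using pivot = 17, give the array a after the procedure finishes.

10 6 16 14 9 7 8 15 12 4 17 21 19

pivot = 17; lo=0, mid=0, hi=12
a[mid]=10<17: swap a[0],a[0]; lo=1,mid=1 → 10 6 19 14 9 17 7 8 21 12 4 15 16
a[mid]=6<17: swap a[1],a[1]; lo=2,mid=2 → 10 6 19 14 9 17 7 8 21 12 4 15 16
a[mid]=19>17: swap a[2],a[12]; hi=11 → 10 6 16 14 9 17 7 8 21 12 4 15 19
a[mid]=16<17: swap a[2],a[2]; lo=3,mid=3 → 10 6 16 14 9 17 7 8 21 12 4 15 19
a[mid]=14<17: swap a[3],a[3]; lo=4,mid=4 → 10 6 16 14 9 17 7 8 21 12 4 15 19
a[mid]=9<17: swap a[4],a[4]; lo=5,mid=5 → 10 6 16 14 9 17 7 8 21 12 4 15 19
a[mid]=17=17: mid=6
a[mid]=7<17: swap a[5],a[6]; lo=6,mid=7 → 10 6 16 14 9 7 17 8 21 12 4 15 19
a[mid]=8<17: swap a[6],a[7]; lo=7,mid=8 → 10 6 16 14 9 7 8 17 21 12 4 15 19
a[mid]=21>17: swap a[8],a[11]; hi=10 → 10 6 16 14 9 7 8 17 15 12 4 21 19
a[mid]=15<17: swap a[7],a[8]; lo=8,mid=9 → 10 6 16 14 9 7 8 15 17 12 4 21 19
a[mid]=12<17: swap a[8],a[9]; lo=9,mid=10 → 10 6 16 14 9 7 8 15 12 17 4 21 19
a[mid]=4<17: swap a[9],a[10]; lo=10,mid=11 → 10 6 16 14 9 7 8 15 12 4 17 21 19
end: lo=10, hi=10; a = 10 6 16 14 9 7 8 15 12 4 17 21 19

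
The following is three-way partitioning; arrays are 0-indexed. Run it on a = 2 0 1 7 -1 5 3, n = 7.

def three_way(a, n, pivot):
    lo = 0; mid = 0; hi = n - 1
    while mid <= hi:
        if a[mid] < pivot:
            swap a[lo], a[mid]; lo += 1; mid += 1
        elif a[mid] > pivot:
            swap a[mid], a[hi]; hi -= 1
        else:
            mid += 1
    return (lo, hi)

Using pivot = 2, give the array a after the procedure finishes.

0 1 -1 2 5 3 7

pivot = 2; lo=0, mid=0, hi=6
a[mid]=2=2: mid=1
a[mid]=0<2: swap a[0],a[1]; lo=1,mid=2 → 0 2 1 7 -1 5 3
a[mid]=1<2: swap a[1],a[2]; lo=2,mid=3 → 0 1 2 7 -1 5 3
a[mid]=7>2: swap a[3],a[6]; hi=5 → 0 1 2 3 -1 5 7
a[mid]=3>2: swap a[3],a[5]; hi=4 → 0 1 2 5 -1 3 7
a[mid]=5>2: swap a[3],a[4]; hi=3 → 0 1 2 -1 5 3 7
a[mid]=-1<2: swap a[2],a[3]; lo=3,mid=4 → 0 1 -1 2 5 3 7
end: lo=3, hi=3; a = 0 1 -1 2 5 3 7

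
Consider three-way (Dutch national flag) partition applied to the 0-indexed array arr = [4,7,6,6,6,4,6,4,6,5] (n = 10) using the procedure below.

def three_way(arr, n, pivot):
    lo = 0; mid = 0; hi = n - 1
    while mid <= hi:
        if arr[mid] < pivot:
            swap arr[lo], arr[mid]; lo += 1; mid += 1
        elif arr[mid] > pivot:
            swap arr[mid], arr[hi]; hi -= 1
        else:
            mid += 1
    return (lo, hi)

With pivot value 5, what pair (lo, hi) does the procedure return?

pivot = 5; lo=0, mid=0, hi=9
arr[mid]=4<5: swap arr[0],arr[0]; lo=1,mid=1 → [4,7,6,6,6,4,6,4,6,5]
arr[mid]=7>5: swap arr[1],arr[9]; hi=8 → [4,5,6,6,6,4,6,4,6,7]
arr[mid]=5=5: mid=2
arr[mid]=6>5: swap arr[2],arr[8]; hi=7 → [4,5,6,6,6,4,6,4,6,7]
arr[mid]=6>5: swap arr[2],arr[7]; hi=6 → [4,5,4,6,6,4,6,6,6,7]
arr[mid]=4<5: swap arr[1],arr[2]; lo=2,mid=3 → [4,4,5,6,6,4,6,6,6,7]
arr[mid]=6>5: swap arr[3],arr[6]; hi=5 → [4,4,5,6,6,4,6,6,6,7]
arr[mid]=6>5: swap arr[3],arr[5]; hi=4 → [4,4,5,4,6,6,6,6,6,7]
arr[mid]=4<5: swap arr[2],arr[3]; lo=3,mid=4 → [4,4,4,5,6,6,6,6,6,7]
arr[mid]=6>5: swap arr[4],arr[4]; hi=3 → [4,4,4,5,6,6,6,6,6,7]
end: lo=3, hi=3; arr = [4,4,4,5,6,6,6,6,6,7]

(3, 3)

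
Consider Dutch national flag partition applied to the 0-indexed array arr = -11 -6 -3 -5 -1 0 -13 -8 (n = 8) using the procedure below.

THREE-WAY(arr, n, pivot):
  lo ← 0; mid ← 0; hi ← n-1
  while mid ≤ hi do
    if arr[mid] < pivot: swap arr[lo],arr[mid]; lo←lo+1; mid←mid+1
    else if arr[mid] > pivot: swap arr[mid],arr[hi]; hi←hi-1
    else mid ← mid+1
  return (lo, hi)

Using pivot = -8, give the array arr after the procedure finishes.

pivot = -8; lo=0, mid=0, hi=7
arr[mid]=-11<-8: swap arr[0],arr[0]; lo=1,mid=1 → -11 -6 -3 -5 -1 0 -13 -8
arr[mid]=-6>-8: swap arr[1],arr[7]; hi=6 → -11 -8 -3 -5 -1 0 -13 -6
arr[mid]=-8=-8: mid=2
arr[mid]=-3>-8: swap arr[2],arr[6]; hi=5 → -11 -8 -13 -5 -1 0 -3 -6
arr[mid]=-13<-8: swap arr[1],arr[2]; lo=2,mid=3 → -11 -13 -8 -5 -1 0 -3 -6
arr[mid]=-5>-8: swap arr[3],arr[5]; hi=4 → -11 -13 -8 0 -1 -5 -3 -6
arr[mid]=0>-8: swap arr[3],arr[4]; hi=3 → -11 -13 -8 -1 0 -5 -3 -6
arr[mid]=-1>-8: swap arr[3],arr[3]; hi=2 → -11 -13 -8 -1 0 -5 -3 -6
end: lo=2, hi=2; arr = -11 -13 -8 -1 0 -5 -3 -6

-11 -13 -8 -1 0 -5 -3 -6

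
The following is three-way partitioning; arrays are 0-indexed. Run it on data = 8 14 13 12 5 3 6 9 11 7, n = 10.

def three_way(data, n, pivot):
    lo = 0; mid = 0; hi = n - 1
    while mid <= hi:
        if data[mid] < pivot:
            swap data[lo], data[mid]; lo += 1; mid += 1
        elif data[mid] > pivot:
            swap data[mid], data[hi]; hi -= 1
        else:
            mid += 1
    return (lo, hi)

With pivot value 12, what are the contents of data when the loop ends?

8 7 11 5 3 6 9 12 13 14

pivot = 12; lo=0, mid=0, hi=9
data[mid]=8<12: swap data[0],data[0]; lo=1,mid=1 → 8 14 13 12 5 3 6 9 11 7
data[mid]=14>12: swap data[1],data[9]; hi=8 → 8 7 13 12 5 3 6 9 11 14
data[mid]=7<12: swap data[1],data[1]; lo=2,mid=2 → 8 7 13 12 5 3 6 9 11 14
data[mid]=13>12: swap data[2],data[8]; hi=7 → 8 7 11 12 5 3 6 9 13 14
data[mid]=11<12: swap data[2],data[2]; lo=3,mid=3 → 8 7 11 12 5 3 6 9 13 14
data[mid]=12=12: mid=4
data[mid]=5<12: swap data[3],data[4]; lo=4,mid=5 → 8 7 11 5 12 3 6 9 13 14
data[mid]=3<12: swap data[4],data[5]; lo=5,mid=6 → 8 7 11 5 3 12 6 9 13 14
data[mid]=6<12: swap data[5],data[6]; lo=6,mid=7 → 8 7 11 5 3 6 12 9 13 14
data[mid]=9<12: swap data[6],data[7]; lo=7,mid=8 → 8 7 11 5 3 6 9 12 13 14
end: lo=7, hi=7; data = 8 7 11 5 3 6 9 12 13 14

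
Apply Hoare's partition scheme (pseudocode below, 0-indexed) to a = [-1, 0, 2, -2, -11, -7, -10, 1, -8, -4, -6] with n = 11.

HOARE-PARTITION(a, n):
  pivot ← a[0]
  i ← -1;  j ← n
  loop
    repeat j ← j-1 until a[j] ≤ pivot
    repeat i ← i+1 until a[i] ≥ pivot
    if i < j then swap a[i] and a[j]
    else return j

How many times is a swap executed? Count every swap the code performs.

pivot = a[0] = -1; i = -1, j = 11
j→10 (a[10]=-6≤-1), i→0 (a[0]=-1≥-1); i<j, swap → [-6, 0, 2, -2, -11, -7, -10, 1, -8, -4, -1]
j→9 (a[9]=-4≤-1), i→1 (a[1]=0≥-1); i<j, swap → [-6, -4, 2, -2, -11, -7, -10, 1, -8, 0, -1]
j→8 (a[8]=-8≤-1), i→2 (a[2]=2≥-1); i<j, swap → [-6, -4, -8, -2, -11, -7, -10, 1, 2, 0, -1]
j→6, i→7; i≥j, return j=6. a = [-6, -4, -8, -2, -11, -7, -10, 1, 2, 0, -1]

3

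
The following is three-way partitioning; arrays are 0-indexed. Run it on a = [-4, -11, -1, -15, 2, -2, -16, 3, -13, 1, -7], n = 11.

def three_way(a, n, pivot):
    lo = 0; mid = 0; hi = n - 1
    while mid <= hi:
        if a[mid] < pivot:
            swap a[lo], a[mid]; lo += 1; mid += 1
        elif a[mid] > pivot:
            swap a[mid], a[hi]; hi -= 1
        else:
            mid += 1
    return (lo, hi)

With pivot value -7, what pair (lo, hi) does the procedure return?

lo=0 mid=0 hi=10
-4>-7: swap(0,10), hi=9 ⇒ [-7, -11, -1, -15, 2, -2, -16, 3, -13, 1, -4]
-7=-7: mid=1
-11<-7: swap(0,1), lo=1 mid=2 ⇒ [-11, -7, -1, -15, 2, -2, -16, 3, -13, 1, -4]
-1>-7: swap(2,9), hi=8 ⇒ [-11, -7, 1, -15, 2, -2, -16, 3, -13, -1, -4]
1>-7: swap(2,8), hi=7 ⇒ [-11, -7, -13, -15, 2, -2, -16, 3, 1, -1, -4]
-13<-7: swap(1,2), lo=2 mid=3 ⇒ [-11, -13, -7, -15, 2, -2, -16, 3, 1, -1, -4]
-15<-7: swap(2,3), lo=3 mid=4 ⇒ [-11, -13, -15, -7, 2, -2, -16, 3, 1, -1, -4]
2>-7: swap(4,7), hi=6 ⇒ [-11, -13, -15, -7, 3, -2, -16, 2, 1, -1, -4]
3>-7: swap(4,6), hi=5 ⇒ [-11, -13, -15, -7, -16, -2, 3, 2, 1, -1, -4]
-16<-7: swap(3,4), lo=4 mid=5 ⇒ [-11, -13, -15, -16, -7, -2, 3, 2, 1, -1, -4]
-2>-7: swap(5,5), hi=4 ⇒ [-11, -13, -15, -16, -7, -2, 3, 2, 1, -1, -4]
done. lo=4 hi=4; a=[-11, -13, -15, -16, -7, -2, 3, 2, 1, -1, -4]

(4, 4)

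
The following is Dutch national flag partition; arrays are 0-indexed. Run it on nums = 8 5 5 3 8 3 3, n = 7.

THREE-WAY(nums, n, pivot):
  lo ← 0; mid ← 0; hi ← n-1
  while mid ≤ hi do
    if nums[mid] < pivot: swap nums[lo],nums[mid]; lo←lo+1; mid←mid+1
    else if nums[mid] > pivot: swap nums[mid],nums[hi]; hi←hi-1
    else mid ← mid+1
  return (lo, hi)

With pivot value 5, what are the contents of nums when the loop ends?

3 3 3 5 5 8 8

pivot = 5; lo=0, mid=0, hi=6
nums[mid]=8>5: swap nums[0],nums[6]; hi=5 → 3 5 5 3 8 3 8
nums[mid]=3<5: swap nums[0],nums[0]; lo=1,mid=1 → 3 5 5 3 8 3 8
nums[mid]=5=5: mid=2
nums[mid]=5=5: mid=3
nums[mid]=3<5: swap nums[1],nums[3]; lo=2,mid=4 → 3 3 5 5 8 3 8
nums[mid]=8>5: swap nums[4],nums[5]; hi=4 → 3 3 5 5 3 8 8
nums[mid]=3<5: swap nums[2],nums[4]; lo=3,mid=5 → 3 3 3 5 5 8 8
end: lo=3, hi=4; nums = 3 3 3 5 5 8 8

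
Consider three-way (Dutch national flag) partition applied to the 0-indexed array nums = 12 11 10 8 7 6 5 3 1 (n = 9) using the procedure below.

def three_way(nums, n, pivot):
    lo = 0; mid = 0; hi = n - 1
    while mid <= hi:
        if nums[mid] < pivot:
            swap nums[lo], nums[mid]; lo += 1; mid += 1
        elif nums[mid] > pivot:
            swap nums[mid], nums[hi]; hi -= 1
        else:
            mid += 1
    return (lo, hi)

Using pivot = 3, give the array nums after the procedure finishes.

lo=0 mid=0 hi=8
12>3: swap(0,8), hi=7 ⇒ 1 11 10 8 7 6 5 3 12
1<3: swap(0,0), lo=1 mid=1 ⇒ 1 11 10 8 7 6 5 3 12
11>3: swap(1,7), hi=6 ⇒ 1 3 10 8 7 6 5 11 12
3=3: mid=2
10>3: swap(2,6), hi=5 ⇒ 1 3 5 8 7 6 10 11 12
5>3: swap(2,5), hi=4 ⇒ 1 3 6 8 7 5 10 11 12
6>3: swap(2,4), hi=3 ⇒ 1 3 7 8 6 5 10 11 12
7>3: swap(2,3), hi=2 ⇒ 1 3 8 7 6 5 10 11 12
8>3: swap(2,2), hi=1 ⇒ 1 3 8 7 6 5 10 11 12
done. lo=1 hi=1; nums=1 3 8 7 6 5 10 11 12

1 3 8 7 6 5 10 11 12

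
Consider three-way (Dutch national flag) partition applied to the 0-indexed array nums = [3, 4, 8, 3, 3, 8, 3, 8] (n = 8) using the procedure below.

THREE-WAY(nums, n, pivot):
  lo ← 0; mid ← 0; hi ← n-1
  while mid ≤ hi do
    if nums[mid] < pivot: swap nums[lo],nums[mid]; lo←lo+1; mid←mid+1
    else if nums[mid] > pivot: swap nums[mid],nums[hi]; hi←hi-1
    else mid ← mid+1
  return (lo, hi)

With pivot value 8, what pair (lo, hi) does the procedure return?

pivot = 8; lo=0, mid=0, hi=7
nums[mid]=3<8: swap nums[0],nums[0]; lo=1,mid=1 → [3, 4, 8, 3, 3, 8, 3, 8]
nums[mid]=4<8: swap nums[1],nums[1]; lo=2,mid=2 → [3, 4, 8, 3, 3, 8, 3, 8]
nums[mid]=8=8: mid=3
nums[mid]=3<8: swap nums[2],nums[3]; lo=3,mid=4 → [3, 4, 3, 8, 3, 8, 3, 8]
nums[mid]=3<8: swap nums[3],nums[4]; lo=4,mid=5 → [3, 4, 3, 3, 8, 8, 3, 8]
nums[mid]=8=8: mid=6
nums[mid]=3<8: swap nums[4],nums[6]; lo=5,mid=7 → [3, 4, 3, 3, 3, 8, 8, 8]
nums[mid]=8=8: mid=8
end: lo=5, hi=7; nums = [3, 4, 3, 3, 3, 8, 8, 8]

(5, 7)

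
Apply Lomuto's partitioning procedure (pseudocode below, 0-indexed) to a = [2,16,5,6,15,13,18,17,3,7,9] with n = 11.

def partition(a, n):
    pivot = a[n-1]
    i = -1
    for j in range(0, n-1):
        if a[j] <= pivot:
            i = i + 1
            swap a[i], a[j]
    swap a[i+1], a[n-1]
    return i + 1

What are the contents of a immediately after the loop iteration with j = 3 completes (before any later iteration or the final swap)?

pivot=9, i=-1
j=0: 2≤9, i=0, swap(0,0) ⇒ [2,16,5,6,15,13,18,17,3,7,9]
j=1: 16>9, skip
j=2: 5≤9, i=1, swap(1,2) ⇒ [2,5,16,6,15,13,18,17,3,7,9]
j=3: 6≤9, i=2, swap(2,3) ⇒ [2,5,6,16,15,13,18,17,3,7,9]
(after j=3) a = [2,5,6,16,15,13,18,17,3,7,9]

[2,5,6,16,15,13,18,17,3,7,9]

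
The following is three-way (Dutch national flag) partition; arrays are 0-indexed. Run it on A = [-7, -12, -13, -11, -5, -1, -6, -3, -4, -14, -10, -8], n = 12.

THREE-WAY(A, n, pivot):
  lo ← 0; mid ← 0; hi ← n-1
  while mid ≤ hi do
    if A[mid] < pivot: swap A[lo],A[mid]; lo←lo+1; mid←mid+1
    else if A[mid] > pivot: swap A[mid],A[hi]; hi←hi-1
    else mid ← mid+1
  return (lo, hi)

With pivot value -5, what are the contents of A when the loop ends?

pivot = -5; lo=0, mid=0, hi=11
A[mid]=-7<-5: swap A[0],A[0]; lo=1,mid=1 → [-7, -12, -13, -11, -5, -1, -6, -3, -4, -14, -10, -8]
A[mid]=-12<-5: swap A[1],A[1]; lo=2,mid=2 → [-7, -12, -13, -11, -5, -1, -6, -3, -4, -14, -10, -8]
A[mid]=-13<-5: swap A[2],A[2]; lo=3,mid=3 → [-7, -12, -13, -11, -5, -1, -6, -3, -4, -14, -10, -8]
A[mid]=-11<-5: swap A[3],A[3]; lo=4,mid=4 → [-7, -12, -13, -11, -5, -1, -6, -3, -4, -14, -10, -8]
A[mid]=-5=-5: mid=5
A[mid]=-1>-5: swap A[5],A[11]; hi=10 → [-7, -12, -13, -11, -5, -8, -6, -3, -4, -14, -10, -1]
A[mid]=-8<-5: swap A[4],A[5]; lo=5,mid=6 → [-7, -12, -13, -11, -8, -5, -6, -3, -4, -14, -10, -1]
A[mid]=-6<-5: swap A[5],A[6]; lo=6,mid=7 → [-7, -12, -13, -11, -8, -6, -5, -3, -4, -14, -10, -1]
A[mid]=-3>-5: swap A[7],A[10]; hi=9 → [-7, -12, -13, -11, -8, -6, -5, -10, -4, -14, -3, -1]
A[mid]=-10<-5: swap A[6],A[7]; lo=7,mid=8 → [-7, -12, -13, -11, -8, -6, -10, -5, -4, -14, -3, -1]
A[mid]=-4>-5: swap A[8],A[9]; hi=8 → [-7, -12, -13, -11, -8, -6, -10, -5, -14, -4, -3, -1]
A[mid]=-14<-5: swap A[7],A[8]; lo=8,mid=9 → [-7, -12, -13, -11, -8, -6, -10, -14, -5, -4, -3, -1]
end: lo=8, hi=8; A = [-7, -12, -13, -11, -8, -6, -10, -14, -5, -4, -3, -1]

[-7, -12, -13, -11, -8, -6, -10, -14, -5, -4, -3, -1]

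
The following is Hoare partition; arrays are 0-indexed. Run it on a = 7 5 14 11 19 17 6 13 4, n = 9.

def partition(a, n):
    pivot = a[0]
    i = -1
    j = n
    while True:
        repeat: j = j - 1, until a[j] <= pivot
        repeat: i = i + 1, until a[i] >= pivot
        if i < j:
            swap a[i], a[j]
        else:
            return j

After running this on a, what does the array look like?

4 5 6 11 19 17 14 13 7

pivot=7
j stops at 8 (4), i stops at 0 (7); swap ⇒ 4 5 14 11 19 17 6 13 7
j stops at 6 (6), i stops at 2 (14); swap ⇒ 4 5 6 11 19 17 14 13 7
j stops at 2, i stops at 3; i≥j ⇒ return 2. a=4 5 6 11 19 17 14 13 7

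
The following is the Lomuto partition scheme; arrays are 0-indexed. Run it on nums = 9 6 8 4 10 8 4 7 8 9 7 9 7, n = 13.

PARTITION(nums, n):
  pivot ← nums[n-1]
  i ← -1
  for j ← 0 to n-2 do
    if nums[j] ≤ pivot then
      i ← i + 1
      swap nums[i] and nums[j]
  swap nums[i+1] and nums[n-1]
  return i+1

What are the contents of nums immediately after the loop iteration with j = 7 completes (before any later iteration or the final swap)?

6 4 4 7 10 8 8 9 8 9 7 9 7

pivot = nums[12] = 7; i = -1
j=0: nums[0]=9 > 7 → no swap
j=1: nums[1]=6 ≤ 7 → i=0, swap nums[0],nums[1] → 6 9 8 4 10 8 4 7 8 9 7 9 7
j=2: nums[2]=8 > 7 → no swap
j=3: nums[3]=4 ≤ 7 → i=1, swap nums[1],nums[3] → 6 4 8 9 10 8 4 7 8 9 7 9 7
j=4: nums[4]=10 > 7 → no swap
j=5: nums[5]=8 > 7 → no swap
j=6: nums[6]=4 ≤ 7 → i=2, swap nums[2],nums[6] → 6 4 4 9 10 8 8 7 8 9 7 9 7
j=7: nums[7]=7 ≤ 7 → i=3, swap nums[3],nums[7] → 6 4 4 7 10 8 8 9 8 9 7 9 7
(after j=7) nums = 6 4 4 7 10 8 8 9 8 9 7 9 7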